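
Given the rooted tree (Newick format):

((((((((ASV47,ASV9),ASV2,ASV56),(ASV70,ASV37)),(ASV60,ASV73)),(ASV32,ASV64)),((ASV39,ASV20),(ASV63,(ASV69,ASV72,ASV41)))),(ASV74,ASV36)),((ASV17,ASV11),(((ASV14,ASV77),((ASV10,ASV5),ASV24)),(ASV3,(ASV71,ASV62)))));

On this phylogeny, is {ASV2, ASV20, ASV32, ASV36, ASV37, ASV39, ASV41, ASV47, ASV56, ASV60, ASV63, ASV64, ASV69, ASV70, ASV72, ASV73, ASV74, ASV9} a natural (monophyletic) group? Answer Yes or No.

The most recent common ancestor of these taxa subtends (((((((ASV47,ASV9),ASV2,ASV56),(ASV70,ASV37)),(ASV60,ASV73)),(ASV32,ASV64)),((ASV39,ASV20),(ASV63,(ASV69,ASV72,ASV41)))),(ASV74,ASV36)).
That clade has exactly 18 tips — every listed taxon and nothing else — so the group is monophyletic.

Yes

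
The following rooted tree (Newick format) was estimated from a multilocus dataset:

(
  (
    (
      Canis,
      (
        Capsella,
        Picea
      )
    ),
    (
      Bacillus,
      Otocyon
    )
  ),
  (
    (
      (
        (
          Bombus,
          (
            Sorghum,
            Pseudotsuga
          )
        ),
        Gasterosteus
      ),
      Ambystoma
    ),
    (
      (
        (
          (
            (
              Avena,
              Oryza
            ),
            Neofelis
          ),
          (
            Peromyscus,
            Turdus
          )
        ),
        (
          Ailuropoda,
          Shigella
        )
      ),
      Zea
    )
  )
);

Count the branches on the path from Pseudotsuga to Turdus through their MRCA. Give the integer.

10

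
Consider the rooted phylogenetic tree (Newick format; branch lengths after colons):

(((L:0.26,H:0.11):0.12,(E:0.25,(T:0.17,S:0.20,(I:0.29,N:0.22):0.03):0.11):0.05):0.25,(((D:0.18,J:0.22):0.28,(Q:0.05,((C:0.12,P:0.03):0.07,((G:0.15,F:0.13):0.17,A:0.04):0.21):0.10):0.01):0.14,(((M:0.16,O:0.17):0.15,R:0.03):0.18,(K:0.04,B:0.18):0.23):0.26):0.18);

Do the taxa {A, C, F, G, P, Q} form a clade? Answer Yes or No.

Yes

The most recent common ancestor of these taxa subtends (Q,((C,P),((G,F),A))).
That clade has exactly 6 tips — every listed taxon and nothing else — so the group is monophyletic.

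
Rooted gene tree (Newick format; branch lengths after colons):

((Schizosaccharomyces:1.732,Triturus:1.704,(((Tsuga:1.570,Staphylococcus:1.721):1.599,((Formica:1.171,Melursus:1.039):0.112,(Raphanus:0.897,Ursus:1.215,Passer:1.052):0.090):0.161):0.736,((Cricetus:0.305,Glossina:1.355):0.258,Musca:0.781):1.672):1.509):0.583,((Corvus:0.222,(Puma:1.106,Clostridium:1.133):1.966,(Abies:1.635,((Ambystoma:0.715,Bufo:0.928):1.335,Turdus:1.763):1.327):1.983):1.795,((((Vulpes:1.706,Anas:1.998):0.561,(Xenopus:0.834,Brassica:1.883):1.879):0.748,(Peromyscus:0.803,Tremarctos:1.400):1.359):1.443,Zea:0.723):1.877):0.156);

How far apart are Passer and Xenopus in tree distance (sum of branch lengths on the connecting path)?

11.068

The path runs Passer → … → MRCA → … → Xenopus; the MRCA is the root of the tree.
Branch lengths along that path: 1.052 + 0.090 + 0.161 + 0.736 + 1.509 + 0.583 + 0.156 + 1.877 + 1.443 + 0.748 + 1.879 + 0.834 = 11.068.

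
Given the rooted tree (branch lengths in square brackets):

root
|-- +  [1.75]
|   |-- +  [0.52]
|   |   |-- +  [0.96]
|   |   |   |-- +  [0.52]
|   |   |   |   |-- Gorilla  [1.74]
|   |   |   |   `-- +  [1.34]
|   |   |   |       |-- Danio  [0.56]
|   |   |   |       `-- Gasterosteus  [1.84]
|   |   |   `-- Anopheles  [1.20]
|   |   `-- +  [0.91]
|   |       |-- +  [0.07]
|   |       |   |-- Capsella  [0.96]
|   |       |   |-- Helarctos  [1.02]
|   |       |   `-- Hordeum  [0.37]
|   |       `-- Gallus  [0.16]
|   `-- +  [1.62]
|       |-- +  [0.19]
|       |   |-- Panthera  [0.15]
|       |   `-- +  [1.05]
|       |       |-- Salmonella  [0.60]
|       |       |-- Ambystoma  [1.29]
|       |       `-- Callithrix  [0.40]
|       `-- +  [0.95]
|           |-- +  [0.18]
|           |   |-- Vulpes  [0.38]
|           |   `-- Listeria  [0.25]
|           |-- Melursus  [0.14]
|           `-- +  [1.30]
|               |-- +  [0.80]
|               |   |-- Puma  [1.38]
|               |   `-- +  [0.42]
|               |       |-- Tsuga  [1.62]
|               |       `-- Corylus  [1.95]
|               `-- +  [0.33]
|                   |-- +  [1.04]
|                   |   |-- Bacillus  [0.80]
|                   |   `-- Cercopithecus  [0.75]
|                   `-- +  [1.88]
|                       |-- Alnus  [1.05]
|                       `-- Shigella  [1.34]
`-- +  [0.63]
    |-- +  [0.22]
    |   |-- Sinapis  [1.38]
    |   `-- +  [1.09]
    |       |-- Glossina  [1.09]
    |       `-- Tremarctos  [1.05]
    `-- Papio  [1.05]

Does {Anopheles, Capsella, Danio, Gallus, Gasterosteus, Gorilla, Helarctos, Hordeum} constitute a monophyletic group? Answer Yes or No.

Yes

The most recent common ancestor of these taxa subtends (((Gorilla,(Danio,Gasterosteus)),Anopheles),((Capsella,Helarctos,Hordeum),Gallus)).
That clade has exactly 8 tips — every listed taxon and nothing else — so the group is monophyletic.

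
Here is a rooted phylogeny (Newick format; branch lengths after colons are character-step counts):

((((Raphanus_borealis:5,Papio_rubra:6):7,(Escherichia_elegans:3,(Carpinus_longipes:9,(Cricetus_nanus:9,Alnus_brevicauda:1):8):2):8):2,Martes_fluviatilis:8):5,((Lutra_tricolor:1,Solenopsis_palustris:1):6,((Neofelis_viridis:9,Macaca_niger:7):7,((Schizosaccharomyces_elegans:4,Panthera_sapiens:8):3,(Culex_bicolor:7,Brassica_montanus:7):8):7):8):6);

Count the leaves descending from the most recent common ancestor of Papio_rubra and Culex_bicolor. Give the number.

15

The MRCA of Papio_rubra and Culex_bicolor is the root, so the clade is the entire tree.
That clade contains 15 terminal taxa: Alnus_brevicauda, Brassica_montanus, Carpinus_longipes, Cricetus_nanus, Culex_bicolor, Escherichia_elegans, Lutra_tricolor, Macaca_niger, Martes_fluviatilis, Neofelis_viridis, Panthera_sapiens, Papio_rubra, Raphanus_borealis, Schizosaccharomyces_elegans, Solenopsis_palustris.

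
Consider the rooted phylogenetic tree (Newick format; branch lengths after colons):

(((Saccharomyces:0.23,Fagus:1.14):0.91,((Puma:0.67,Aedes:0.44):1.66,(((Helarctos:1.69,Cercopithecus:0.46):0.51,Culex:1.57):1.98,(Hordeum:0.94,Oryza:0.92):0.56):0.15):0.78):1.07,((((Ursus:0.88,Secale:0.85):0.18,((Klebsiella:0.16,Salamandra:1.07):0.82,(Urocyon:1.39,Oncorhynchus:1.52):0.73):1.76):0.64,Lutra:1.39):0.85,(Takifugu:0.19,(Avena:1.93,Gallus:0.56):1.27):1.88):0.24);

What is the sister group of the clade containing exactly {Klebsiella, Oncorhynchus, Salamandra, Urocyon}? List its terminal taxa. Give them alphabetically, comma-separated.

Secale, Ursus

The clade containing exactly {Klebsiella, Oncorhynchus, Salamandra, Urocyon} attaches to the tree at the node subtending ((Ursus,Secale),((Klebsiella,Salamandra),(Urocyon,Oncorhynchus))).
The other lineage descending from that same node — the sister group — is (Ursus,Secale); its 2 tips in alphabetical order are the answer.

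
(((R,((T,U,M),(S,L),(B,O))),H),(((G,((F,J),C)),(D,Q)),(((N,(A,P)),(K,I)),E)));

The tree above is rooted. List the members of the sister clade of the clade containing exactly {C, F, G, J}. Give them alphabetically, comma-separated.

D, Q

The clade containing exactly {C, F, G, J} attaches to the tree at the node subtending ((G,((F,J),C)),(D,Q)).
The other lineage descending from that same node — the sister group — is (D,Q); its 2 tips in alphabetical order are the answer.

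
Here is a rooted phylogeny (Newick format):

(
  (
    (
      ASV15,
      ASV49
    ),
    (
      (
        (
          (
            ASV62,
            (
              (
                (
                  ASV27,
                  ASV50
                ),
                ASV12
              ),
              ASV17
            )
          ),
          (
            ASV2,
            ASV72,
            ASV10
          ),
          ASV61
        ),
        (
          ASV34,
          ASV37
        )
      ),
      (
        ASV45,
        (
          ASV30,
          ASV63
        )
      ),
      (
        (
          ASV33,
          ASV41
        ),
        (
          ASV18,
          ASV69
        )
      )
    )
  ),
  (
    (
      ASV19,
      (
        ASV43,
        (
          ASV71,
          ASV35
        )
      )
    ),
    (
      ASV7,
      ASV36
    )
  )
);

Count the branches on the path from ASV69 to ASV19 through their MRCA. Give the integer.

8

The MRCA of ASV69 and ASV19 is the root of the tree.
From ASV69 up to that node: 5 branches. From ASV19 up to the same node: 3 branches. Total: 5 + 3 = 8.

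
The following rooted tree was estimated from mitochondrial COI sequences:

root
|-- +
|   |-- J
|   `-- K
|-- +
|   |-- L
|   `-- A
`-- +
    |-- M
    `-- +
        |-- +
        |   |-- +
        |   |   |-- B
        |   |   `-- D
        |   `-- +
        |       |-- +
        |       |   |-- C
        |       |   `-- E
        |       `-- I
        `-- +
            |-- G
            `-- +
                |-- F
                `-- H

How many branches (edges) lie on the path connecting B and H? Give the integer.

The MRCA of B and H is the node subtending (((B,D),((C,E),I)),(G,(F,H))).
From B up to that node: 3 branches. From H up to the same node: 3 branches. Total: 3 + 3 = 6.

6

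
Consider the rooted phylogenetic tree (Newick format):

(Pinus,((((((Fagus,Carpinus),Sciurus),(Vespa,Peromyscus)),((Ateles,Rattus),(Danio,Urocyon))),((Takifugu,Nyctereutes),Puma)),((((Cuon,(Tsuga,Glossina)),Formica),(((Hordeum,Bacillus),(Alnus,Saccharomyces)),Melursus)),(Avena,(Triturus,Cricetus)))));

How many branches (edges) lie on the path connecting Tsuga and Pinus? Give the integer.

8

The MRCA of Tsuga and Pinus is the root of the tree.
From Tsuga up to that node: 7 branches. From Pinus up to the same node: 1 branch. Total: 7 + 1 = 8.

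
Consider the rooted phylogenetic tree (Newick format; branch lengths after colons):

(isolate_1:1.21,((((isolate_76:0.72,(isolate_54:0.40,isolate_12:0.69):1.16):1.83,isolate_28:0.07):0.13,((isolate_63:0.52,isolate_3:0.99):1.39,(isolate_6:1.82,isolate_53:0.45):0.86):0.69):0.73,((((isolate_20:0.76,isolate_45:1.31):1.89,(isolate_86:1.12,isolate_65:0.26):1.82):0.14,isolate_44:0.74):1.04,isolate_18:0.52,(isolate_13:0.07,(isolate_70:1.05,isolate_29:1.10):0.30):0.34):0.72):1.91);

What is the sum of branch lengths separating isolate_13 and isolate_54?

5.38

The path runs isolate_13 → … → MRCA → … → isolate_54; the MRCA is the node subtending ((((isolate_76,(isolate_54,isolate_12)),isolate_28),((isolate_63,isolate_3),(isolate_6,isolate_53))),((((isolate_20,isolate_45),(isolate_86,isolate_65)),isolate_44),isolate_18,(isolate_13,(isolate_70,isolate_29)))).
Branch lengths along that path: 0.07 + 0.34 + 0.72 + 0.73 + 0.13 + 1.83 + 1.16 + 0.40 = 5.38.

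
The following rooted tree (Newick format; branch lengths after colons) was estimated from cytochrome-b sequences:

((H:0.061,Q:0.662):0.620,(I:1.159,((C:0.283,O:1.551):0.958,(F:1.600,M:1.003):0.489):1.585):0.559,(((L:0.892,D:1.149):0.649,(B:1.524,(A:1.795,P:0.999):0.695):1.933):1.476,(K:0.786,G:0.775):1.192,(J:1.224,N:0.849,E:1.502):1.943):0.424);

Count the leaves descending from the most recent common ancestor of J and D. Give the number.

The MRCA of J and D is the node subtending (((L,D),(B,(A,P))),(K,G),(J,N,E)).
That clade contains 10 terminal taxa: A, B, D, E, G, J, K, L, N, P.

10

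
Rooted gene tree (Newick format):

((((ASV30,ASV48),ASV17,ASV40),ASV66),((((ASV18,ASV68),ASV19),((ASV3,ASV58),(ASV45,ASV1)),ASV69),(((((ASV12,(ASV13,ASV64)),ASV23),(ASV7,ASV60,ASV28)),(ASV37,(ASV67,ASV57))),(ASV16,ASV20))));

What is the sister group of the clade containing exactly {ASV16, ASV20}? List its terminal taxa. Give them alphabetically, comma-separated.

ASV12, ASV13, ASV23, ASV28, ASV37, ASV57, ASV60, ASV64, ASV67, ASV7

The clade containing exactly {ASV16, ASV20} attaches to the tree at the node subtending (((((ASV12,(ASV13,ASV64)),ASV23),(ASV7,ASV60,ASV28)),(ASV37,(ASV67,ASV57))),(ASV16,ASV20)).
The other lineage descending from that same node — the sister group — is ((((ASV12,(ASV13,ASV64)),ASV23),(ASV7,ASV60,ASV28)),(ASV37,(ASV67,ASV57))); its 10 tips in alphabetical order are the answer.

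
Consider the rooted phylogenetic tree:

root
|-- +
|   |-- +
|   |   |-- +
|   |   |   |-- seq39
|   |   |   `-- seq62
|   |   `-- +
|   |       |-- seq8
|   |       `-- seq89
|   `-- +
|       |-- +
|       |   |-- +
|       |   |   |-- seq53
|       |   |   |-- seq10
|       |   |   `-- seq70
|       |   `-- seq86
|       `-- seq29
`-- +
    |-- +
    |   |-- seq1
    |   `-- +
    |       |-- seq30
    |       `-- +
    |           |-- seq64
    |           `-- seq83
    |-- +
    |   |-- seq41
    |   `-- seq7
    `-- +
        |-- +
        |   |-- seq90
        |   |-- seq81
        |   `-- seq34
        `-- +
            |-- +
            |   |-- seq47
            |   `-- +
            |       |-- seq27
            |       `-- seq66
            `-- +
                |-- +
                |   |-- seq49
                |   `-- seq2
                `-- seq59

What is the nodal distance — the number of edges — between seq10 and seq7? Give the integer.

The MRCA of seq10 and seq7 is the root of the tree.
From seq10 up to that node: 5 branches. From seq7 up to the same node: 3 branches. Total: 5 + 3 = 8.

8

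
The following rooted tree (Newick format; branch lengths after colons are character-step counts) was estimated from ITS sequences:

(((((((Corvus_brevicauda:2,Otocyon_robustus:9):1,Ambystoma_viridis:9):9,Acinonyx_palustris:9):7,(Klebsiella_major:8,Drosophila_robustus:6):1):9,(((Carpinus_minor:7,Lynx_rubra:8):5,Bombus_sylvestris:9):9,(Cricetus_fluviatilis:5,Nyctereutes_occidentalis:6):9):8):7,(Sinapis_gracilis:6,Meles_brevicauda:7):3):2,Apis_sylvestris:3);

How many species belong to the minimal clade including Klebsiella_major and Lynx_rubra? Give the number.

11

The MRCA of Klebsiella_major and Lynx_rubra is the node subtending (((((Corvus_brevicauda,Otocyon_robustus),Ambystoma_viridis),Acinonyx_palustris),(Klebsiella_major,Drosophila_robustus)),(((Carpinus_minor,Lynx_rubra),Bombus_sylvestris),(Cricetus_fluviatilis,Nyctereutes_occidentalis))).
That clade contains 11 terminal taxa: Acinonyx_palustris, Ambystoma_viridis, Bombus_sylvestris, Carpinus_minor, Corvus_brevicauda, Cricetus_fluviatilis, Drosophila_robustus, Klebsiella_major, Lynx_rubra, Nyctereutes_occidentalis, Otocyon_robustus.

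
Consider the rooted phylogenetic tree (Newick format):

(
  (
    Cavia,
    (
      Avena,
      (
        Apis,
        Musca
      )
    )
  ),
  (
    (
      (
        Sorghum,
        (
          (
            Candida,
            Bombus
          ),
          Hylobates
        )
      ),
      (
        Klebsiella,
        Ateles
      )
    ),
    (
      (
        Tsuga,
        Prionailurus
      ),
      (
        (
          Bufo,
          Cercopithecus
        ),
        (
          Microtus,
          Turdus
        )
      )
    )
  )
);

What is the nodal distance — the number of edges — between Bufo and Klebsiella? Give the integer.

7

The MRCA of Bufo and Klebsiella is the node subtending (((Sorghum,((Candida,Bombus),Hylobates)),(Klebsiella,Ateles)),((Tsuga,Prionailurus),((Bufo,Cercopithecus),(Microtus,Turdus)))).
From Bufo up to that node: 4 branches. From Klebsiella up to the same node: 3 branches. Total: 4 + 3 = 7.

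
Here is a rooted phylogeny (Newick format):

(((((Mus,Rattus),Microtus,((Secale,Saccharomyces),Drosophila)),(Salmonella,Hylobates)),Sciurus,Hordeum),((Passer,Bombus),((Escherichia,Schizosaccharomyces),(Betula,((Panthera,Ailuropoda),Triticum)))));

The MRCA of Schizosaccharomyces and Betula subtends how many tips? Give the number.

The MRCA of Schizosaccharomyces and Betula is the node subtending ((Escherichia,Schizosaccharomyces),(Betula,((Panthera,Ailuropoda),Triticum))).
That clade contains 6 terminal taxa: Ailuropoda, Betula, Escherichia, Panthera, Schizosaccharomyces, Triticum.

6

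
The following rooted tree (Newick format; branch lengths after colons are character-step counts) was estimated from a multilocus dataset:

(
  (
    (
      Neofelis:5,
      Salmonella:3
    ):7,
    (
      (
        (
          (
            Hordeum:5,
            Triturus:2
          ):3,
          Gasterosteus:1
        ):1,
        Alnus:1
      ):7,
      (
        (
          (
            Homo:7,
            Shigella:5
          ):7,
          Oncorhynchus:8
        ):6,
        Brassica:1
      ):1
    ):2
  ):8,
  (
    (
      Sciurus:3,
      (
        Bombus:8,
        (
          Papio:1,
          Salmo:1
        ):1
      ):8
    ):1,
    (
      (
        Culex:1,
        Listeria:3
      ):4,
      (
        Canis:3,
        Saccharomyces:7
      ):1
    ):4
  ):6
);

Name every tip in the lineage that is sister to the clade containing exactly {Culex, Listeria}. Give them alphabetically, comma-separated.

The clade containing exactly {Culex, Listeria} attaches to the tree at the node subtending ((Culex,Listeria),(Canis,Saccharomyces)).
The other lineage descending from that same node — the sister group — is (Canis,Saccharomyces); its 2 tips in alphabetical order are the answer.

Canis, Saccharomyces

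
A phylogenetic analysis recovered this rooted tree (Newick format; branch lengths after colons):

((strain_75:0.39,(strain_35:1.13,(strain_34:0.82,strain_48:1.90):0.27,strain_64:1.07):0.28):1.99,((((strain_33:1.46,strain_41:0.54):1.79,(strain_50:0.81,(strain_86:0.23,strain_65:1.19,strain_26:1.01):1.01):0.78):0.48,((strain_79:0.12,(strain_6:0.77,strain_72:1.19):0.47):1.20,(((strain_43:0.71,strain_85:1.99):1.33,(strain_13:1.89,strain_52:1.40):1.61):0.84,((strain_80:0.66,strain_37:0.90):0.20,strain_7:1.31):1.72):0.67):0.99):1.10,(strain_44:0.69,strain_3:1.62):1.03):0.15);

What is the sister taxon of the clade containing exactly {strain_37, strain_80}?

strain_7

The clade containing exactly {strain_37, strain_80} attaches to the tree at the node subtending ((strain_80,strain_37),strain_7).
The other lineage descending from that same node — the sister group — is the single tip strain_7.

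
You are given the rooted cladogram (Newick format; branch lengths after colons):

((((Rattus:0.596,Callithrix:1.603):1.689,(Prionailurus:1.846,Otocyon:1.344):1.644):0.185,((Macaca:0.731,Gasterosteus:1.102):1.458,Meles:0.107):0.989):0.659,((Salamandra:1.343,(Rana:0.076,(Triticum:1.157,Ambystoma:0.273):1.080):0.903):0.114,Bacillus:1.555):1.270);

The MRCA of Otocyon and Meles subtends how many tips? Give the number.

7

The MRCA of Otocyon and Meles is the node subtending (((Rattus,Callithrix),(Prionailurus,Otocyon)),((Macaca,Gasterosteus),Meles)).
That clade contains 7 terminal taxa: Callithrix, Gasterosteus, Macaca, Meles, Otocyon, Prionailurus, Rattus.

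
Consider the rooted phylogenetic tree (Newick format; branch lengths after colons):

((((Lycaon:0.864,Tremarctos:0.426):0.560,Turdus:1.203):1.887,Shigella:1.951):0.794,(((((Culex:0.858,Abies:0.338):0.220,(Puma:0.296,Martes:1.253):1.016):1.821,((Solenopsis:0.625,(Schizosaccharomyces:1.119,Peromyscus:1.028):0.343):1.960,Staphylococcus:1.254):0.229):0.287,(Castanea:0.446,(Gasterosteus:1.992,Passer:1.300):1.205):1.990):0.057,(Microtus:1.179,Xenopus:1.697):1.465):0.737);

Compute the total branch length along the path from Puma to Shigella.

The path runs Puma → … → MRCA → … → Shigella; the MRCA is the root of the tree.
Branch lengths along that path: 0.296 + 1.016 + 1.821 + 0.287 + 0.057 + 0.737 + 0.794 + 1.951 = 6.959.

6.959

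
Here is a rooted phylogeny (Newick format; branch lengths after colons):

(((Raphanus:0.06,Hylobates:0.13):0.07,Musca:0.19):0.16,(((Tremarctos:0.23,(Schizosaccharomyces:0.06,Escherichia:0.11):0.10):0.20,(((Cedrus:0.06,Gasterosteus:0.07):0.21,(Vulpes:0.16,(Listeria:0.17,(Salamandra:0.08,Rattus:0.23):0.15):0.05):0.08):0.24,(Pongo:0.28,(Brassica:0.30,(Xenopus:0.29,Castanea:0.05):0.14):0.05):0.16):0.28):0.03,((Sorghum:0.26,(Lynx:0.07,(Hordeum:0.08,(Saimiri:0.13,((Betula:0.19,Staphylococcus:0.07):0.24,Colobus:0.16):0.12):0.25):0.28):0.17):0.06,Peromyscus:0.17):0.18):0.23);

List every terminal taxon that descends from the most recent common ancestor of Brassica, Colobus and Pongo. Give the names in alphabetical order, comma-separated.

Betula, Brassica, Castanea, Cedrus, Colobus, Escherichia, Gasterosteus, Hordeum, Listeria, Lynx, Peromyscus, Pongo, Rattus, Saimiri, Salamandra, Schizosaccharomyces, Sorghum, Staphylococcus, Tremarctos, Vulpes, Xenopus

Tracing Brassica: it sits inside (Brassica,(Xenopus,Castanea)).
Tracing Colobus: it sits inside ((Betula,Staphylococcus),Colobus).
Tracing Pongo: it sits inside (Pongo,(Brassica,(Xenopus,Castanea))).
The smallest clade enclosing all 3 is (((Tremarctos,(Schizosaccharomyces,Escherichia)),(((Cedrus,Gasterosteus),(Vulpes,(Listeria,(Salamandra,Rattus)))),(Pongo,(Brassica,(Xenopus,Castanea))))),((Sorghum,(Lynx,(Hordeum,(Saimiri,((Betula,Staphylococcus),Colobus))))),Peromyscus)); the answer is its 21 terminal taxa in alphabetical order.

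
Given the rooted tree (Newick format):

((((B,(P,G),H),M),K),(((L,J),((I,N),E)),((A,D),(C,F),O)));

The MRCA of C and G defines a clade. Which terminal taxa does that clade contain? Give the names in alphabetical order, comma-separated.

Tracing C: it sits inside (C,F).
Tracing G: it sits inside (P,G).
The smallest clade enclosing both is the whole tree (their MRCA is the root), so the answer is all 16 tips in alphabetical order.

A, B, C, D, E, F, G, H, I, J, K, L, M, N, O, P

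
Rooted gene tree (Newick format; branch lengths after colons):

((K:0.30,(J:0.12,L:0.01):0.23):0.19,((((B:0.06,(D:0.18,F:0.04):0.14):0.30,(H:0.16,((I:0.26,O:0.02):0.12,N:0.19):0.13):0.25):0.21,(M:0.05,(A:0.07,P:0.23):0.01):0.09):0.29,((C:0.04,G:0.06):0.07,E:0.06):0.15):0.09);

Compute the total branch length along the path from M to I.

The path runs M → … → MRCA → … → I; the MRCA is the node subtending (((B,(D,F)),(H,((I,O),N))),(M,(A,P))).
Branch lengths along that path: 0.05 + 0.09 + 0.21 + 0.25 + 0.13 + 0.12 + 0.26 = 1.11.

1.11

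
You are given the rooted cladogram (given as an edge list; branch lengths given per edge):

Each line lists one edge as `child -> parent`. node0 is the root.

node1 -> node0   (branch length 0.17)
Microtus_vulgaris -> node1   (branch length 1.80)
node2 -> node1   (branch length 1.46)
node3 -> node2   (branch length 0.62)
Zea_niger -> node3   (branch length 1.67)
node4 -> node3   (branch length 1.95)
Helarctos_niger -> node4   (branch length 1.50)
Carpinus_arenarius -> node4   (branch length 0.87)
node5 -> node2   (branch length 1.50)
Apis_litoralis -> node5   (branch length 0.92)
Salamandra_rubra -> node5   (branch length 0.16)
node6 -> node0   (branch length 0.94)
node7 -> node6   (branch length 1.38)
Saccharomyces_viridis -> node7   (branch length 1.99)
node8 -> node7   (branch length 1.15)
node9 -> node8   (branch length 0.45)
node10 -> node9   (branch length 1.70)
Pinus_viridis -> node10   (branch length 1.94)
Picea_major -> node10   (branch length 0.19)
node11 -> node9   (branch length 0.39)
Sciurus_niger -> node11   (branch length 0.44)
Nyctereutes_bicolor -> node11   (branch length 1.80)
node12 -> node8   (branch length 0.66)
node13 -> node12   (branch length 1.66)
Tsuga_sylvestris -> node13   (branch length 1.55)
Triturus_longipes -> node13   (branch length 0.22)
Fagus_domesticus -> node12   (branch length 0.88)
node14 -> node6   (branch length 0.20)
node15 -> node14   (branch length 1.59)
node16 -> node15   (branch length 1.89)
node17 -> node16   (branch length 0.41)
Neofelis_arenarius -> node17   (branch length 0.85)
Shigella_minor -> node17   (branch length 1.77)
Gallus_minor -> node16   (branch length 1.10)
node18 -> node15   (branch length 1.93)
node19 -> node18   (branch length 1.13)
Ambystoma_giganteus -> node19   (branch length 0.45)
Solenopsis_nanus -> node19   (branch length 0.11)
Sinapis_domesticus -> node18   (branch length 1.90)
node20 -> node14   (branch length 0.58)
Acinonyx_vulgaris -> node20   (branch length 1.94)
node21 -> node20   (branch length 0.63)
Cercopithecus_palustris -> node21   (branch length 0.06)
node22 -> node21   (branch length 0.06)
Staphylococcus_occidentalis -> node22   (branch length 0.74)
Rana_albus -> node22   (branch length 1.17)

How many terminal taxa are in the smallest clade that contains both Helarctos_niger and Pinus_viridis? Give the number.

24

The MRCA of Helarctos_niger and Pinus_viridis is the root, so the clade is the entire tree.
That clade contains 24 terminal taxa: Acinonyx_vulgaris, Ambystoma_giganteus, Apis_litoralis, Carpinus_arenarius, Cercopithecus_palustris, Fagus_domesticus, Gallus_minor, Helarctos_niger, Microtus_vulgaris, Neofelis_arenarius, Nyctereutes_bicolor, Picea_major, Pinus_viridis, Rana_albus, Saccharomyces_viridis, Salamandra_rubra, Sciurus_niger, Shigella_minor, Sinapis_domesticus, Solenopsis_nanus, Staphylococcus_occidentalis, Triturus_longipes, Tsuga_sylvestris, Zea_niger.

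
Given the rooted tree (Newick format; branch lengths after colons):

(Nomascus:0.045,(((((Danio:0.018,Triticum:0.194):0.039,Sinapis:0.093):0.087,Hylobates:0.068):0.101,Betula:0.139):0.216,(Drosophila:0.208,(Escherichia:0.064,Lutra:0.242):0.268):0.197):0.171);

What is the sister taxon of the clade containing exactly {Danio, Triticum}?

Sinapis

The clade containing exactly {Danio, Triticum} attaches to the tree at the node subtending ((Danio,Triticum),Sinapis).
The other lineage descending from that same node — the sister group — is the single tip Sinapis.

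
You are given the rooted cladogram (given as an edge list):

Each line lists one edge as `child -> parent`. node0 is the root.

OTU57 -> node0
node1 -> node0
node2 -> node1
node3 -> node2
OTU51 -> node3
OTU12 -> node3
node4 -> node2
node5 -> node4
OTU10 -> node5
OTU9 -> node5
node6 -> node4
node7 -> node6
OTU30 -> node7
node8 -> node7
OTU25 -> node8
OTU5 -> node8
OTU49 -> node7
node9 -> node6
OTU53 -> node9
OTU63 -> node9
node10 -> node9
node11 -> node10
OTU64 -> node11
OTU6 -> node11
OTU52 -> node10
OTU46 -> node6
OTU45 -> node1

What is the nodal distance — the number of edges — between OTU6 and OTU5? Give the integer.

The MRCA of OTU6 and OTU5 is the node subtending ((OTU30,(OTU25,OTU5),OTU49),(OTU53,OTU63,((OTU64,OTU6),OTU52)),OTU46).
From OTU6 up to that node: 4 branches. From OTU5 up to the same node: 3 branches. Total: 4 + 3 = 7.

7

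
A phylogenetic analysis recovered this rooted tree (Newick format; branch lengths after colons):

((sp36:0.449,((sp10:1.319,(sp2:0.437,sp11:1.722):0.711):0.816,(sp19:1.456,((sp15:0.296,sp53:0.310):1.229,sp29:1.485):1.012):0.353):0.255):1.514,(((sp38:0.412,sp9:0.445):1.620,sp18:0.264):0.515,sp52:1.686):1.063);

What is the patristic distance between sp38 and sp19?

The path runs sp38 → … → MRCA → … → sp19; the MRCA is the root of the tree.
Branch lengths along that path: 0.412 + 1.620 + 0.515 + 1.063 + 1.514 + 0.255 + 0.353 + 1.456 = 7.188.

7.188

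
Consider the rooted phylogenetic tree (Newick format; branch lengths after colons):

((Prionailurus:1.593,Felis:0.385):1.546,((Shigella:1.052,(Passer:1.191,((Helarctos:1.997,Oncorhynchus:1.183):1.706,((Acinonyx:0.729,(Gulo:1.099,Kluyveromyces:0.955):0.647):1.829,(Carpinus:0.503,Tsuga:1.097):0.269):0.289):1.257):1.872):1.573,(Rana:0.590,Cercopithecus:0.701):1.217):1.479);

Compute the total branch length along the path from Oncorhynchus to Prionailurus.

The path runs Oncorhynchus → … → MRCA → … → Prionailurus; the MRCA is the root of the tree.
Branch lengths along that path: 1.183 + 1.706 + 1.257 + 1.872 + 1.573 + 1.479 + 1.546 + 1.593 = 12.209.

12.209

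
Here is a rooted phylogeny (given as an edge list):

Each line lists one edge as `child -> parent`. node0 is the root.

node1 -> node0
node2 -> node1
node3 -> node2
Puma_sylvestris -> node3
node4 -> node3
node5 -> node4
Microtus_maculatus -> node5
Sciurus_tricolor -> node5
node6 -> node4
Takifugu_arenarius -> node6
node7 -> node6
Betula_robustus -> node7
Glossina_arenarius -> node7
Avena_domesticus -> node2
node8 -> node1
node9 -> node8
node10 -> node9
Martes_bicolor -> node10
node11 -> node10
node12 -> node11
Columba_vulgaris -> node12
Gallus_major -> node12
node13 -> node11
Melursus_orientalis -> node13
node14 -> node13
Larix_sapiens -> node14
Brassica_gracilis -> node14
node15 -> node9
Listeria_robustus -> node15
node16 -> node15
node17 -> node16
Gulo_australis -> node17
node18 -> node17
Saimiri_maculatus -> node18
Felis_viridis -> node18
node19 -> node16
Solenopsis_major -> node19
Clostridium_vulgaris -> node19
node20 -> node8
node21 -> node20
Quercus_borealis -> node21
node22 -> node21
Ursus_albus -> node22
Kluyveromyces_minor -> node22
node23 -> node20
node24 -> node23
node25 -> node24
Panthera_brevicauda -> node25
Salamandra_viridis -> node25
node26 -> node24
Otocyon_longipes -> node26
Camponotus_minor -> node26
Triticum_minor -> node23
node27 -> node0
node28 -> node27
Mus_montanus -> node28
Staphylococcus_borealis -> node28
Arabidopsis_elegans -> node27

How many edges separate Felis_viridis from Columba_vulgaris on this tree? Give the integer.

The MRCA of Felis_viridis and Columba_vulgaris is the node subtending ((Martes_bicolor,((Columba_vulgaris,Gallus_major),(Melursus_orientalis,(Larix_sapiens,Brassica_gracilis)))),(Listeria_robustus,((Gulo_australis,(Saimiri_maculatus,Felis_viridis)),(Solenopsis_major,Clostridium_vulgaris)))).
From Felis_viridis up to that node: 5 branches. From Columba_vulgaris up to the same node: 4 branches. Total: 5 + 4 = 9.

9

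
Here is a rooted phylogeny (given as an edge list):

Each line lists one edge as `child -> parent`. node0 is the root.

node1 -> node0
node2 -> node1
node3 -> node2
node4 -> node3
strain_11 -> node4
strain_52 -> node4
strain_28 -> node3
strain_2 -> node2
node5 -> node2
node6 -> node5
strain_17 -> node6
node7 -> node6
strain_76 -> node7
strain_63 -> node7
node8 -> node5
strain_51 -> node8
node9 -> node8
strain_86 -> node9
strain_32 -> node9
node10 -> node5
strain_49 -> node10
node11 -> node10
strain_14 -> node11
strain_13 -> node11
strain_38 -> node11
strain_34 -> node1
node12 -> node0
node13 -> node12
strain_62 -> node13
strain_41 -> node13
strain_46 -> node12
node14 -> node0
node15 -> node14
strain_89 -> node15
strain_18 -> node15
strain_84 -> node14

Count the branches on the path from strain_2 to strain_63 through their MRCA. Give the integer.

The MRCA of strain_2 and strain_63 is the node subtending (((strain_11,strain_52),strain_28),strain_2,((strain_17,(strain_76,strain_63)),(strain_51,(strain_86,strain_32)),(strain_49,(strain_14,strain_13,strain_38)))).
From strain_2 up to that node: 1 branch. From strain_63 up to the same node: 4 branches. Total: 1 + 4 = 5.

5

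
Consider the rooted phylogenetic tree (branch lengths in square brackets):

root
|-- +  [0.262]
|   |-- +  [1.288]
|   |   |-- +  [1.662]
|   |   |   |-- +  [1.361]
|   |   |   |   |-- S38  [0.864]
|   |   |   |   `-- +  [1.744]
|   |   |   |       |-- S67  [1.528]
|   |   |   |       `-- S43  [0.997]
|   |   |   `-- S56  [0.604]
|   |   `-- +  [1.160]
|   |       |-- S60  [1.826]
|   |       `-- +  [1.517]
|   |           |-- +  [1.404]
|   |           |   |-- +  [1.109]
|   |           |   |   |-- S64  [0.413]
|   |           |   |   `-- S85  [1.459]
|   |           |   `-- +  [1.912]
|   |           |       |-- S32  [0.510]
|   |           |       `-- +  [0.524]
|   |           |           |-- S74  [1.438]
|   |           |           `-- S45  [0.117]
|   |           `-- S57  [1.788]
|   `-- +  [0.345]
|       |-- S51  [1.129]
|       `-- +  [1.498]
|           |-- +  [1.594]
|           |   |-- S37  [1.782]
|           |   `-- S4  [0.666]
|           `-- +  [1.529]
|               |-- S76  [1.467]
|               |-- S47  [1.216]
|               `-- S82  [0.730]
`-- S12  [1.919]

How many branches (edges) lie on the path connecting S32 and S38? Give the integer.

8

The MRCA of S32 and S38 is the node subtending (((S38,(S67,S43)),S56),(S60,(((S64,S85),(S32,(S74,S45))),S57))).
From S32 up to that node: 5 branches. From S38 up to the same node: 3 branches. Total: 5 + 3 = 8.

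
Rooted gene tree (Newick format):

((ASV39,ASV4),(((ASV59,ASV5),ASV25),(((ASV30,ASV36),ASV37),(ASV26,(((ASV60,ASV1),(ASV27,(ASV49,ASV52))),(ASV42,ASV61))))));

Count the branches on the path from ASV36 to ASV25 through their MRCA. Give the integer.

The MRCA of ASV36 and ASV25 is the node subtending (((ASV59,ASV5),ASV25),(((ASV30,ASV36),ASV37),(ASV26,(((ASV60,ASV1),(ASV27,(ASV49,ASV52))),(ASV42,ASV61))))).
From ASV36 up to that node: 4 branches. From ASV25 up to the same node: 2 branches. Total: 4 + 2 = 6.

6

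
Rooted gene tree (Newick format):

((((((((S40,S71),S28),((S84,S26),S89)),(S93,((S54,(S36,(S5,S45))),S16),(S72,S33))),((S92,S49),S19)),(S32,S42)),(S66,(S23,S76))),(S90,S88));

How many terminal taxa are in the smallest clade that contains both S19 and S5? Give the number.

The MRCA of S19 and S5 is the node subtending (((((S40,S71),S28),((S84,S26),S89)),(S93,((S54,(S36,(S5,S45))),S16),(S72,S33))),((S92,S49),S19)).
That clade contains 17 terminal taxa: S16, S19, S26, S28, S33, S36, S40, S45, S49, S5, S54, S71, S72, S84, S89, S92, S93.

17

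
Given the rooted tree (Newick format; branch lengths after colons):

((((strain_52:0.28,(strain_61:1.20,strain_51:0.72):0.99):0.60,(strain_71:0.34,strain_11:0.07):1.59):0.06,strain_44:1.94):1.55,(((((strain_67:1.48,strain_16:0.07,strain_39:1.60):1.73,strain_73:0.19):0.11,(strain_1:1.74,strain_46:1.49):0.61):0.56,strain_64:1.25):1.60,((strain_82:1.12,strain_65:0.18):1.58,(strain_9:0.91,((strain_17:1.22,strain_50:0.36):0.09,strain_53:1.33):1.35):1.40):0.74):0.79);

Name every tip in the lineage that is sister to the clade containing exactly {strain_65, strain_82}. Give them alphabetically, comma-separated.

The clade containing exactly {strain_65, strain_82} attaches to the tree at the node subtending ((strain_82,strain_65),(strain_9,((strain_17,strain_50),strain_53))).
The other lineage descending from that same node — the sister group — is (strain_9,((strain_17,strain_50),strain_53)); its 4 tips in alphabetical order are the answer.

strain_17, strain_50, strain_53, strain_9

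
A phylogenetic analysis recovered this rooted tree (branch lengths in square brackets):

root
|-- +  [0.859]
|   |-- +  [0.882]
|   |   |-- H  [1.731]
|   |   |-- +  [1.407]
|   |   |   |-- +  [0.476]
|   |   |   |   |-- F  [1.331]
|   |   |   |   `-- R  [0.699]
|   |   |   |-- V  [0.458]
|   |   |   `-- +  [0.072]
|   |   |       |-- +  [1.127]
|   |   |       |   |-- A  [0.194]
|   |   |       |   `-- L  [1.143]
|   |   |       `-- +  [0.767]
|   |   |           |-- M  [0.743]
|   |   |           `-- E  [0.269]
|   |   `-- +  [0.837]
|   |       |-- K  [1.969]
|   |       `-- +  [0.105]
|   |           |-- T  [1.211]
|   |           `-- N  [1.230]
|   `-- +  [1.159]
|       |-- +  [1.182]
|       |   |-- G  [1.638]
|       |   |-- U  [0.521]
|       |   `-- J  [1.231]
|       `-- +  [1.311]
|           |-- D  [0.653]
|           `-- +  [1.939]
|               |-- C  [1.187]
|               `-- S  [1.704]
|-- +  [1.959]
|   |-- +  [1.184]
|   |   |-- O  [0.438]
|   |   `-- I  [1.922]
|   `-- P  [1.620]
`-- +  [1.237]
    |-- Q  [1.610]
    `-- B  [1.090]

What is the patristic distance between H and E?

The path runs H → … → MRCA → … → E; the MRCA is the node subtending (H,((F,R),V,((A,L),(M,E))),(K,(T,N))).
Branch lengths along that path: 1.731 + 1.407 + 0.072 + 0.767 + 0.269 = 4.246.

4.246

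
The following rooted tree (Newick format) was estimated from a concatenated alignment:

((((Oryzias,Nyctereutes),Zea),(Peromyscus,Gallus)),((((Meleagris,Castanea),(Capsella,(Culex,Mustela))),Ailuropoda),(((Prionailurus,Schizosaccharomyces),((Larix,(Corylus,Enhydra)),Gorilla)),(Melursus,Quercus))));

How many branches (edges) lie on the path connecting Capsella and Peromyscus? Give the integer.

The MRCA of Capsella and Peromyscus is the root of the tree.
From Capsella up to that node: 5 branches. From Peromyscus up to the same node: 3 branches. Total: 5 + 3 = 8.

8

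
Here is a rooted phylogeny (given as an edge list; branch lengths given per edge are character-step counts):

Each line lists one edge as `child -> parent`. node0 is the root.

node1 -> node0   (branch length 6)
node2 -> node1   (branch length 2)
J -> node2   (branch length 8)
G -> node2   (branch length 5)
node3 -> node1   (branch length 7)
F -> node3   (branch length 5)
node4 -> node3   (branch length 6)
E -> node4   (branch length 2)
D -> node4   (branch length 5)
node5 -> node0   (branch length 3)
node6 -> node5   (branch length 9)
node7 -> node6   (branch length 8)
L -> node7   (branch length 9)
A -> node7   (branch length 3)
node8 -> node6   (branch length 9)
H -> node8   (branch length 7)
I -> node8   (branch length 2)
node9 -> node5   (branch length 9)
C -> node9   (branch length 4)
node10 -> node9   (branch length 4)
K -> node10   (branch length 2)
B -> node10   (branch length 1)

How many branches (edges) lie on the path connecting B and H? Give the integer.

6

The MRCA of B and H is the node subtending (((L,A),(H,I)),(C,(K,B))).
From B up to that node: 3 branches. From H up to the same node: 3 branches. Total: 3 + 3 = 6.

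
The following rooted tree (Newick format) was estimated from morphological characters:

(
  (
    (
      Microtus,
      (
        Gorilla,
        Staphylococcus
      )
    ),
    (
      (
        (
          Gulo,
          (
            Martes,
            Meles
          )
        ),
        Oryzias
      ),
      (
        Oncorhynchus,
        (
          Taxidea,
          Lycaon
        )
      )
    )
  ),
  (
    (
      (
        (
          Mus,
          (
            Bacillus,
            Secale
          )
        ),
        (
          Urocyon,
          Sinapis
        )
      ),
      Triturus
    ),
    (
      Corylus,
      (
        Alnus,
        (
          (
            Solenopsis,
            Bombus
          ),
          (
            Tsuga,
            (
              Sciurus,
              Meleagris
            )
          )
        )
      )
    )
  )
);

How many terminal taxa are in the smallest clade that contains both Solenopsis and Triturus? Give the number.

The MRCA of Solenopsis and Triturus is the node subtending ((((Mus,(Bacillus,Secale)),(Urocyon,Sinapis)),Triturus),(Corylus,(Alnus,((Solenopsis,Bombus),(Tsuga,(Sciurus,Meleagris)))))).
That clade contains 13 terminal taxa: Alnus, Bacillus, Bombus, Corylus, Meleagris, Mus, Sciurus, Secale, Sinapis, Solenopsis, Triturus, Tsuga, Urocyon.

13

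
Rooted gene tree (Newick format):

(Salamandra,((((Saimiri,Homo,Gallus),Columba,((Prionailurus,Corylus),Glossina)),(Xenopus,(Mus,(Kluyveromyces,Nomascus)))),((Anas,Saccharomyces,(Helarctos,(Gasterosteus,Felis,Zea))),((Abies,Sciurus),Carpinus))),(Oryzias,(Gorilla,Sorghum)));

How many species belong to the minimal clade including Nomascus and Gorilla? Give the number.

24

The MRCA of Nomascus and Gorilla is the root, so the clade is the entire tree.
That clade contains 24 terminal taxa: Abies, Anas, Carpinus, Columba, Corylus, Felis, Gallus, Gasterosteus, Glossina, Gorilla, Helarctos, Homo, Kluyveromyces, Mus, Nomascus, Oryzias, Prionailurus, Saccharomyces, Saimiri, Salamandra, Sciurus, Sorghum, Xenopus, Zea.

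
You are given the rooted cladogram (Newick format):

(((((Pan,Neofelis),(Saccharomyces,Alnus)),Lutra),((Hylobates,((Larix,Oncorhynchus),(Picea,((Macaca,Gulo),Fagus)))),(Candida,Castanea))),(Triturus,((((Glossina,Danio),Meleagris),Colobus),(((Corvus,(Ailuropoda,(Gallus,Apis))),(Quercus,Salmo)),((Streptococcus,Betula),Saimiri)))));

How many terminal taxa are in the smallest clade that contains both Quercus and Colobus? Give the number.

13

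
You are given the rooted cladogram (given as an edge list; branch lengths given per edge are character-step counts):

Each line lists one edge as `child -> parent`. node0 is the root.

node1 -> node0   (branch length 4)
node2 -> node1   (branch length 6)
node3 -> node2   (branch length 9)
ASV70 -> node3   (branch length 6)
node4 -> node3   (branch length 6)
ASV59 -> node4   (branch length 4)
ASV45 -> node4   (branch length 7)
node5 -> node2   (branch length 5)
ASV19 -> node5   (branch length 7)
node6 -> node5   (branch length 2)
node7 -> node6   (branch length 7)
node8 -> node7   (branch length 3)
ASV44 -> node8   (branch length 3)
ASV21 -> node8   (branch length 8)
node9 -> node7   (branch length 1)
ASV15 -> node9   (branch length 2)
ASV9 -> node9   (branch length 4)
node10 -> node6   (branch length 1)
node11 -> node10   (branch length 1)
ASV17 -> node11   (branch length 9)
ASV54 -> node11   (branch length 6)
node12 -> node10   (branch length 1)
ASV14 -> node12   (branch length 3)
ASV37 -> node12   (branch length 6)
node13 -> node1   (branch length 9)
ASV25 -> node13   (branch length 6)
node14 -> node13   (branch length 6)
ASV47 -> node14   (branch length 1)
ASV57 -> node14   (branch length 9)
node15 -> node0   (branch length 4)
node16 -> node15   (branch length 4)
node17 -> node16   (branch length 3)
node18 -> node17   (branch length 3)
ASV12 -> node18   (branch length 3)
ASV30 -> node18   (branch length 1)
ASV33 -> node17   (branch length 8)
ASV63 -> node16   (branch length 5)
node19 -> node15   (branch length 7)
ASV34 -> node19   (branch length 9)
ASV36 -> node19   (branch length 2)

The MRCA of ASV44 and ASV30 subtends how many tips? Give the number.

21

The MRCA of ASV44 and ASV30 is the root, so the clade is the entire tree.
That clade contains 21 terminal taxa: ASV12, ASV14, ASV15, ASV17, ASV19, ASV21, ASV25, ASV30, ASV33, ASV34, ASV36, ASV37, ASV44, ASV45, ASV47, ASV54, ASV57, ASV59, ASV63, ASV70, ASV9.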